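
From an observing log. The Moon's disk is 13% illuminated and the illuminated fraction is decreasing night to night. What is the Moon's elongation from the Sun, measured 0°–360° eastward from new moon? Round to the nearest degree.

cos θ = 1 − 2f = 0.740, giving a principal value of 42.3°.
Waning ⇒ past full, so θ = 360° − 42.3° = 317.7°.

318°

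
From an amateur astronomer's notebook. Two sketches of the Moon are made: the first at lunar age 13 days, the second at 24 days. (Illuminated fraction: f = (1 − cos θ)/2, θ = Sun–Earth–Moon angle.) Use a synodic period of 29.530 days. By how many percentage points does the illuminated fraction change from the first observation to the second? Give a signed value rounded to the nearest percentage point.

-66 percentage points

First observation: θ = 360°·13/29.530 = 158.5°, so f = 0.965.
Second observation: θ = 292.6°, f = 0.308.
Δf = 0.308 − 0.965 = -0.657, i.e. -66 pp.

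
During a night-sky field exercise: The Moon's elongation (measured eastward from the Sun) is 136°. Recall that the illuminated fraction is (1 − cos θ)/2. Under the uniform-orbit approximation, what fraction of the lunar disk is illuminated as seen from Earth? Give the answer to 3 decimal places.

0.860

Half-versine of 136°: (1 − (-0.719))/2 = 0.860.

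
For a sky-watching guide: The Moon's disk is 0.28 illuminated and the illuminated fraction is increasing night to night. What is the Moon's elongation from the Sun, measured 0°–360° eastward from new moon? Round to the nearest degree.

cos θ = 1 − 2f = 0.440, giving a principal value of 63.9°.
Before full moon the principal value applies: θ = 63.9°.

64°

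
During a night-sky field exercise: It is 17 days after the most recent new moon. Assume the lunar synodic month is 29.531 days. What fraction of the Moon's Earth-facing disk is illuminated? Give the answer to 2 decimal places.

0.94

Elongation θ = 360° × 17/29.531 ≈ 207.2°.
cos 207.2° = (-0.889), so f = (1 − (-0.889))/2 = 0.945.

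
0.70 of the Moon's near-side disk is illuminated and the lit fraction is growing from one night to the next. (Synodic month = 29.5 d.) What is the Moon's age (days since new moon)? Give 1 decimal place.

cos θ = 1 − 2f = -0.400, giving a principal value of 113.6°.
The Moon is waxing (0°–180°), so θ = 113.6° directly.
Age = 29.5 × 113.6°/360° ≈ 9.31 days.

9.3 days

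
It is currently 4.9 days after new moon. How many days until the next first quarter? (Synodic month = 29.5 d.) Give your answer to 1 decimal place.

First quarter is 0.25 of the way through the cycle: age 0.25 × 29.5 = 7.375 d.
That is 7.375 − 4.9 = 2.475 days ahead.

2.5 days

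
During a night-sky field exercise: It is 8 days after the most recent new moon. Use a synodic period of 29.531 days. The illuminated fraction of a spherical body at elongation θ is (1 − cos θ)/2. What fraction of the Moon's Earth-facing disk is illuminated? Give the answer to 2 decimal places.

0.57

Phase angle: θ = 360°·(8 d)/(29.531 d) = 97.5°.
With cos θ = (-0.131), the lit fraction is (1 − (-0.131))/2 ≈ 0.565.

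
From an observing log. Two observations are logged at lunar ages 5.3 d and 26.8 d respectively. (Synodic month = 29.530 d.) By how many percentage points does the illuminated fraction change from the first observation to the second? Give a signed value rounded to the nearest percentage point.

-20 percentage points

θ₁ = 360° × 5.3/29.530 = 64.6°, f₁ = (1 − cos θ₁)/2 = 0.286.
θ₂ = 360° × 26.8/29.530 = 326.7°, f₂ = (1 − cos θ₂)/2 = 0.082.
Change = f₂ − f₁ = -0.204 → -20 percentage points.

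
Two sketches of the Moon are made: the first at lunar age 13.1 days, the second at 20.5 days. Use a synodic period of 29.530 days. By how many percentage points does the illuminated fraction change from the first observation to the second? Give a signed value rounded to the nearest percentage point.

-30 percentage points

First observation: θ = 360°·13.1/29.530 = 159.7°, so f = 0.969.
Second observation: θ = 249.9°, f = 0.672.
Δf = 0.672 − 0.969 = -0.297, i.e. -30 pp.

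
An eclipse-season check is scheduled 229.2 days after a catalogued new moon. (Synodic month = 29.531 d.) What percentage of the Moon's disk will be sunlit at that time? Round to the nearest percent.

229.2/29.531 = 7.761 lunations, so 7 complete cycles and 22.48 d into the next.
Phase angle: θ = 360°·(22.48 d)/(29.531 d) = 274.1°.
With cos θ = 0.071, the lit fraction is (1 − 0.071)/2 ≈ 0.464, so 46%.

46%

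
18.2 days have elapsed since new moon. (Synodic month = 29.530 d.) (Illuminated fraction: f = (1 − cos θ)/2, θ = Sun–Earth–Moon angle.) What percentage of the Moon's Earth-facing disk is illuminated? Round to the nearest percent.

87%

Phase angle: θ = 360°·(18.2 d)/(29.530 d) = 221.9°.
With cos θ = (-0.745), the lit fraction is (1 − (-0.745))/2 ≈ 0.872, so 87%.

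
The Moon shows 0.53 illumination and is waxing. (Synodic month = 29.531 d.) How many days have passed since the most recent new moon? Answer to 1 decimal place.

From f = (1 − cos θ)/2: cos θ = 1 − 2×0.53 = -0.060; arccos → 93.4°.
Before full moon the principal value applies: θ = 93.4°.
That fraction of the synodic month is 93.4/360 × 29.531 d ≈ 7.66 d.

7.7 days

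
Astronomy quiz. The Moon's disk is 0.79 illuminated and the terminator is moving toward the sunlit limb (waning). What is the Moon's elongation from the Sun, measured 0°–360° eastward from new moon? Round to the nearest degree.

235°

cos θ = 1 − 2f = -0.580, giving a principal value of 125.5°.
Waning ⇒ past full, so θ = 360° − 125.5° = 234.5°.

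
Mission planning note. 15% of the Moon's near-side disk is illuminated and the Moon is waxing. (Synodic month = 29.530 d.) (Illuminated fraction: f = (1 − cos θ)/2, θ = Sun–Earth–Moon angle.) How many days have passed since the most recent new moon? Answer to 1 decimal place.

cos θ = 1 − 2f = 0.700, giving a principal value of 45.6°.
Before full moon the principal value applies: θ = 45.6°.
That fraction of the synodic month is 45.6/360 × 29.530 d ≈ 3.74 d.

3.7 days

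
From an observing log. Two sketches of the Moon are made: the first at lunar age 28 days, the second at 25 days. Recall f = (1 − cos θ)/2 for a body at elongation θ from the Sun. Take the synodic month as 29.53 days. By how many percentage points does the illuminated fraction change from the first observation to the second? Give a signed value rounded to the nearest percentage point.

First observation: θ = 360°·28/29.53 = 341.3°, so f = 0.026.
Second observation: θ = 304.8°, f = 0.215.
Δf = 0.215 − 0.026 = +0.189, i.e. +19 pp.

+19 pp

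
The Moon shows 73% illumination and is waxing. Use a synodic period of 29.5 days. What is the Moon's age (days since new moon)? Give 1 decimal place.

9.6 days

Invert f = (1 − cos θ)/2 to get cos θ = 1 − 2(0.73) = -0.460, hence θ₀ = arccos -0.460 = 117.4°.
Waxing ⇒ before full, so θ = 117.4°.
Age = 29.5 × 117.4°/360° ≈ 9.62 days.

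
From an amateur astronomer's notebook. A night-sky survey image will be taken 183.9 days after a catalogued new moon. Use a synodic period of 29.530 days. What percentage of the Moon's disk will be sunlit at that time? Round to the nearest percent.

Reduce mod P: 183.9 − 6×29.530 = 6.72 d into the current lunation.
Elongation θ = 360° × 6.72/29.530 ≈ 81.9°.
With cos θ = 0.140, the lit fraction is (1 − 0.140)/2 ≈ 0.430, so 43%.

43%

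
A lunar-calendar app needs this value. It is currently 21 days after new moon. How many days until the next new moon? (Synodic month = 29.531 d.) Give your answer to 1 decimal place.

8.5 days

The next new moon completes the synodic month: 29.531 − 21 = 8.531 days.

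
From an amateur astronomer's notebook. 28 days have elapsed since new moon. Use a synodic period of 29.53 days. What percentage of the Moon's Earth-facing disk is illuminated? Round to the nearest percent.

The Moon has covered 28/29.53 of its cycle, so θ ≈ 360° × 28/29.53 = 341.3°.
With cos θ = 0.947, the lit fraction is (1 − 0.947)/2 ≈ 0.026, so 3%.

3%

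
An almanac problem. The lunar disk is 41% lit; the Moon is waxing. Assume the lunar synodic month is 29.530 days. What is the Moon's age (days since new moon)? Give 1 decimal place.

6.5 days

cos θ = 1 − 2f = 0.180, giving a principal value of 79.6°.
Waxing ⇒ before full, so θ = 79.6°.
Age = 29.530 × 79.6°/360° ≈ 6.53 days.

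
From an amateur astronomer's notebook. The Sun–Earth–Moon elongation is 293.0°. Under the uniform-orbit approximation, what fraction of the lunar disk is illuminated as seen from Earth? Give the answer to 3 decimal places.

Half-versine of 293.0°: (1 − 0.391)/2 = 0.305.

0.305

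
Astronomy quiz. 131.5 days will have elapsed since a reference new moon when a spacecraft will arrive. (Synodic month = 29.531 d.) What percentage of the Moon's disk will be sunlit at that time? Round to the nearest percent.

98%

131.5/29.531 = 4.453 lunations, so 4 complete cycles and 13.38 d into the next.
Phase angle: θ = 360°·(13.38 d)/(29.531 d) = 163.1°.
Illuminated fraction = (1 − cos 163.1°)/2 = (1 − (-0.957))/2 ≈ 0.978, so 98%.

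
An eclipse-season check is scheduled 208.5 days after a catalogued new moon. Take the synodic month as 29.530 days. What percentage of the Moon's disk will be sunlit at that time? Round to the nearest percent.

4%

Reduce mod P: 208.5 − 7×29.530 = 1.79 d into the current lunation.
Elongation θ = 360° × 1.79/29.530 ≈ 21.8°.
With cos θ = 0.928, the lit fraction is (1 − 0.928)/2 ≈ 0.036, so 4%.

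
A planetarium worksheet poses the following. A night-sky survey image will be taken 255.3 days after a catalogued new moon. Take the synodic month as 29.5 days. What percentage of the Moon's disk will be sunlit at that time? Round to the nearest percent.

78%

255.3 d spans 8 complete synodic months (8 × 29.5 = 236.00 d) plus 19.30 d.
Elongation θ = 360° × 19.30/29.5 ≈ 235.5°.
Illuminated fraction = (1 − cos 235.5°)/2 = (1 − (-0.566))/2 ≈ 0.783, so 78%.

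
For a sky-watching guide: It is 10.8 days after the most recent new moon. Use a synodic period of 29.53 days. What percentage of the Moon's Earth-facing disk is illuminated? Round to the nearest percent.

83%

Elongation θ = 360° × 10.8/29.53 ≈ 131.7°.
Illuminated fraction = (1 − cos 131.7°)/2 = (1 − (-0.665))/2 ≈ 0.832, so 83%.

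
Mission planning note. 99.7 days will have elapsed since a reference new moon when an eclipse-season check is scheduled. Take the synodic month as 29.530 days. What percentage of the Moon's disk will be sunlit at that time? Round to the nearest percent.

99.7 d spans 3 complete synodic months (3 × 29.530 = 88.59 d) plus 11.11 d.
The Moon has covered 11.11/29.530 of its cycle, so θ ≈ 360° × 11.11/29.530 = 135.4°.
cos 135.4° = (-0.713), so f = (1 − (-0.713))/2 = 0.856, so 86%.

86%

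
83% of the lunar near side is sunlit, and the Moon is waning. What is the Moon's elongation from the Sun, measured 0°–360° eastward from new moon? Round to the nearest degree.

From f = (1 − cos θ)/2: cos θ = 1 − 2×0.83 = -0.660; arccos → 131.3°.
Waning ⇒ past full, so θ = 360° − 131.3° = 228.7°.

229°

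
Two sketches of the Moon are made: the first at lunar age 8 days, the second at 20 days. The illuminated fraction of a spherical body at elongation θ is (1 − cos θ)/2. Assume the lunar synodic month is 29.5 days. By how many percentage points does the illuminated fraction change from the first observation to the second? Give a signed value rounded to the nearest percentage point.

+15 percentage points

θ₁ = 360° × 8/29.5 = 97.6°, f₁ = (1 − cos θ₁)/2 = 0.566.
θ₂ = 360° × 20/29.5 = 244.1°, f₂ = (1 − cos θ₂)/2 = 0.719.
Change = f₂ − f₁ = +0.152 → +15 percentage points.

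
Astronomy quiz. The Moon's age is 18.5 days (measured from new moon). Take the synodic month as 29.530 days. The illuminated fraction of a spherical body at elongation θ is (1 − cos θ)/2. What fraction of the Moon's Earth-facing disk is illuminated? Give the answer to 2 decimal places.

Phase angle: θ = 360°·(18.5 d)/(29.530 d) = 225.5°.
With cos θ = (-0.700), the lit fraction is (1 − (-0.700))/2 ≈ 0.850.

0.85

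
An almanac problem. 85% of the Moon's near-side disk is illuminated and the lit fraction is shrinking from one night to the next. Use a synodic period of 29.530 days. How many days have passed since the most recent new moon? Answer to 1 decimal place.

Invert f = (1 − cos θ)/2 to get cos θ = 1 − 2(0.85) = -0.700, hence θ₀ = arccos -0.700 = 134.4°.
Waning ⇒ past full, so θ = 360° − 134.4° = 225.6°.
That fraction of the synodic month is 225.6/360 × 29.530 d ≈ 18.50 d.

18.5 days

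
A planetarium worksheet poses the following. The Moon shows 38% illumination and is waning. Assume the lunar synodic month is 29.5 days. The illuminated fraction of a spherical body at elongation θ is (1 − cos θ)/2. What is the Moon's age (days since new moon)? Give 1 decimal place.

23.3 days

cos θ = 1 − 2f = 0.240, giving a principal value of 76.1°.
Waning ⇒ past full, so θ = 360° − 76.1° = 283.9°.
Age = 29.5 × 283.9°/360° ≈ 23.26 days.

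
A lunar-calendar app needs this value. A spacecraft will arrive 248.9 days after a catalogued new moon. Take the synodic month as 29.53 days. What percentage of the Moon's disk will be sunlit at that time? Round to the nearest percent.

95%

Reduce mod P: 248.9 − 8×29.53 = 12.66 d into the current lunation.
Phase angle: θ = 360°·(12.66 d)/(29.53 d) = 154.3°.
With cos θ = (-0.901), the lit fraction is (1 − (-0.901))/2 ≈ 0.951, so 95%.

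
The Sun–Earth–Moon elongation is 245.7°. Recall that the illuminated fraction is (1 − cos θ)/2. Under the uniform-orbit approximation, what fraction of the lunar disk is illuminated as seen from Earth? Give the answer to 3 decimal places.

0.706

Half-versine of 245.7°: (1 − (-0.412))/2 = 0.706.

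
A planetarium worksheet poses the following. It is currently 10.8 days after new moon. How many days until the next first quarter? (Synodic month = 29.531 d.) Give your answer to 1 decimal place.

26.1 days

First quarter is 0.25 of the way through the cycle: age 0.25 × 29.531 = 7.383 d.
This lunation's first quarter (7.383 d) has passed, so add one period: 36.914 − 10.8 = 26.114 days.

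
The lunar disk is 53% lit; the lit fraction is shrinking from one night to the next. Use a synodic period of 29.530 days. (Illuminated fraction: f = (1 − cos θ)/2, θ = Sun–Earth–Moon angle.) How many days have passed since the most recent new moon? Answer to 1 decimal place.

From f = (1 − cos θ)/2: cos θ = 1 − 2×0.53 = -0.060; arccos → 93.4°.
A waning Moon lies in 180°–360°, so θ = 360° − 93.4° = 266.6°.
Age = 29.530 × 266.6°/360° ≈ 21.87 days.

21.9 days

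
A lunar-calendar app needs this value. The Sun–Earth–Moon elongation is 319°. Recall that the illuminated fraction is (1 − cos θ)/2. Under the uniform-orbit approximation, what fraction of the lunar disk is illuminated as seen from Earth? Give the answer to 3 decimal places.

Half-versine of 319°: (1 − 0.755)/2 = 0.123.

0.123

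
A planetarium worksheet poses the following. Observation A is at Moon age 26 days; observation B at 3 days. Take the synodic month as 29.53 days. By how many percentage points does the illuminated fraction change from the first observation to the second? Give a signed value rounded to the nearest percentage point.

-4 percentage points

θ₁ = 360° × 26/29.53 = 317.0°, f₁ = (1 − cos θ₁)/2 = 0.135.
θ₂ = 360° × 3/29.53 = 36.6°, f₂ = (1 − cos θ₂)/2 = 0.098.
Change = f₂ − f₁ = -0.036 → -4 percentage points.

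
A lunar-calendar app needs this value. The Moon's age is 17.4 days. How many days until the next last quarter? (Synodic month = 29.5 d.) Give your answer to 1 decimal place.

4.7 days

Last quarter is 0.75 of the way through the cycle: age 0.75 × 29.5 = 22.125 d.
So 4.725 days remain (22.125 − 17.4).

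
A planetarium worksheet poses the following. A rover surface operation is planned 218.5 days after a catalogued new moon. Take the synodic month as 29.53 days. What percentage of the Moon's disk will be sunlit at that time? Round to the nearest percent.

90%

218.5 d spans 7 complete synodic months (7 × 29.53 = 206.71 d) plus 11.79 d.
Elongation θ = 360° × 11.79/29.53 ≈ 143.7°.
With cos θ = (-0.806), the lit fraction is (1 − (-0.806))/2 ≈ 0.903, so 90%.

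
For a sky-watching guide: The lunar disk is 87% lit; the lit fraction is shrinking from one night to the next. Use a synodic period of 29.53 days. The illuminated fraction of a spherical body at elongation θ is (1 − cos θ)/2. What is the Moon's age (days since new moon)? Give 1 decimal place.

cos θ = 1 − 2f = -0.740, giving a principal value of 137.7°.
Waning ⇒ past full, so θ = 360° − 137.7° = 222.3°.
At 360°/29.53 d per day, 222.3° corresponds to 18.23 days.

18.2 days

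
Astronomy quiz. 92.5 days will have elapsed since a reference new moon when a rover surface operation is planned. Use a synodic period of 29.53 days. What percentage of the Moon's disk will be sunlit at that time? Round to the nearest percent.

16%

Reduce mod P: 92.5 − 3×29.53 = 3.91 d into the current lunation.
Phase angle: θ = 360°·(3.91 d)/(29.53 d) = 47.7°.
With cos θ = 0.673, the lit fraction is (1 − 0.673)/2 ≈ 0.163, so 16%.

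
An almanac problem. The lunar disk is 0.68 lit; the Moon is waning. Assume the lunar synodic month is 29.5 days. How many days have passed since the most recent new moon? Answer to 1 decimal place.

20.4 days

From f = (1 − cos θ)/2: cos θ = 1 − 2×0.68 = -0.360; arccos → 111.1°.
Since the Moon is past full (waning), take the reflex angle: θ = 360° − 111.1° = 248.9°.
Age = 29.5 × 248.9°/360° ≈ 20.40 days.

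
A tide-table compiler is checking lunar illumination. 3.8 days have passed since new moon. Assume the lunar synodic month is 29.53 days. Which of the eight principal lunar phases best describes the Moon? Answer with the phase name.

At 3.8/29.53 of the cycle, θ ≈ 46° — the waxing crescent range.

waxing crescent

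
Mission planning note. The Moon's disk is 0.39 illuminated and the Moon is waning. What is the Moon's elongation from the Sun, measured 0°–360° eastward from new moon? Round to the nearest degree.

cos θ = 1 − 2f = 0.220, giving a principal value of 77.3°.
Since the Moon is past full (waning), take the reflex angle: θ = 360° − 77.3° = 282.7°.

283°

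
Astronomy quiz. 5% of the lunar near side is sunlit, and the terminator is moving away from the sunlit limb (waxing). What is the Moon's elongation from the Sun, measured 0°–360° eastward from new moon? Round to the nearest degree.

Invert f = (1 − cos θ)/2 to get cos θ = 1 − 2(0.05) = 0.900, hence θ₀ = arccos 0.900 = 25.8°.
Waxing ⇒ before full, so θ = 25.8°.

26°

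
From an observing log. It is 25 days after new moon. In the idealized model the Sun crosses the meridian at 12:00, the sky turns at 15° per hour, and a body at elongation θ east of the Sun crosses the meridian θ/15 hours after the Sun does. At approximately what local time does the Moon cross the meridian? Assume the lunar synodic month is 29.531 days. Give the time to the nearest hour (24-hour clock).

Elongation θ = 360° × 25/29.531 ≈ 304.8°.
The Moon trails the Sun by θ/15 = 304.8/15 ≈ 20.32 hours.
12:00 + 20.32 h ≈ 08:19 → 08:00 to the nearest hour.

08:00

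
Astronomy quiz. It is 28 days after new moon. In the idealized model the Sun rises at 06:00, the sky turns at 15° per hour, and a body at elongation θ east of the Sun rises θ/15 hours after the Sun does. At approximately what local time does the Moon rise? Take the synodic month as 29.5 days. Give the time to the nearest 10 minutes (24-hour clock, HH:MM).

Phase angle: θ = 360°·(28 d)/(29.5 d) = 341.7°.
Delay after the Sun = 341.7° / (15°/h) ≈ 22.78 h.
06:00 + 22.780 h ≈ 04:47 → 04:50 to the nearest ten minutes.

04:50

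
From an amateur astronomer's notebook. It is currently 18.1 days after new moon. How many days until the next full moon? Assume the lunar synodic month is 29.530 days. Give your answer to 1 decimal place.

Full moon is 0.5 of the way through the cycle: age 0.5 × 29.530 = 14.765 d.
This lunation's full moon (14.765 d) has passed, so add one period: 44.295 − 18.1 = 26.195 days.

26.2 days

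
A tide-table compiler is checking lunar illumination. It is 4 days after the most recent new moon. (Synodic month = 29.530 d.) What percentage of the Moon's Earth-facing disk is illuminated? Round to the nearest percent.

17%

Elongation θ = 360° × 4/29.530 ≈ 48.8°.
With cos θ = 0.659, the lit fraction is (1 − 0.659)/2 ≈ 0.170, so 17%.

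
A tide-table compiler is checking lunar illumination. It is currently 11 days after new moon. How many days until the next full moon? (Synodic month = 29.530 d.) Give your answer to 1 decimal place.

Full moon occurs at elongation 180°, i.e. at age 29.530 × 180/360 = 14.765 d.
So 3.765 days remain (14.765 − 11).

3.8 days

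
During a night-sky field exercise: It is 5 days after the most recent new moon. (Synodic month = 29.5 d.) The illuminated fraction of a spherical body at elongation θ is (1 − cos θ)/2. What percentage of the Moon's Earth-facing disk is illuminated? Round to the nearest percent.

Elongation θ = 360° × 5/29.5 ≈ 61.0°.
Illuminated fraction = (1 − cos 61.0°)/2 = (1 − 0.485)/2 ≈ 0.258, so 26%.

26%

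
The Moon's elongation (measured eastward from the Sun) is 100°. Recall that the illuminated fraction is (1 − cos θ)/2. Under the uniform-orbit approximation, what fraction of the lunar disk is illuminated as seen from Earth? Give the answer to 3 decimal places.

Half-versine of 100°: (1 − (-0.174))/2 = 0.587.

0.587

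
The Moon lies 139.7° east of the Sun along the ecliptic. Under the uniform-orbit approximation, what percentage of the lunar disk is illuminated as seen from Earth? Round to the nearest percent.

88%

Half-versine of 139.7°: (1 − (-0.763))/2 = 0.881, i.e. 88%.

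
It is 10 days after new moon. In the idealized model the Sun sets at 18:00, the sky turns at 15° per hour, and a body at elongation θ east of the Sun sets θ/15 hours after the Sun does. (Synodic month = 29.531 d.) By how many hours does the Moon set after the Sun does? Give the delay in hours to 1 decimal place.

The Moon has covered 10/29.531 of its cycle, so θ ≈ 360° × 10/29.531 = 121.9°.
The Moon trails the Sun by θ/15 = 121.9/15 ≈ 8.13 hours.
So the Moon sets 8.13 h after the Sun.

8.1 h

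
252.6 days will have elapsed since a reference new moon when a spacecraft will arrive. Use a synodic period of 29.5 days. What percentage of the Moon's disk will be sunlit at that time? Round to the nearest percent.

Reduce mod P: 252.6 − 8×29.5 = 16.60 d into the current lunation.
Phase angle: θ = 360°·(16.60 d)/(29.5 d) = 202.6°.
With cos θ = (-0.923), the lit fraction is (1 − (-0.923))/2 ≈ 0.962, so 96%.

96%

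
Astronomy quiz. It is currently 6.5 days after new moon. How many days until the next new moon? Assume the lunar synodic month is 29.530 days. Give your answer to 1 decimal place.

23.0 days

The next new moon completes the synodic month: 29.530 − 6.5 = 23.030 days.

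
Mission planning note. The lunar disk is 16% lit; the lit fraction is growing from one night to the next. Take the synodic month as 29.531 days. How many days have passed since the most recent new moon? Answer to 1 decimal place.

3.9 days

Invert f = (1 − cos θ)/2 to get cos θ = 1 − 2(0.16) = 0.680, hence θ₀ = arccos 0.680 = 47.2°.
Before full moon the principal value applies: θ = 47.2°.
Age = 29.531 × 47.2°/360° ≈ 3.87 days.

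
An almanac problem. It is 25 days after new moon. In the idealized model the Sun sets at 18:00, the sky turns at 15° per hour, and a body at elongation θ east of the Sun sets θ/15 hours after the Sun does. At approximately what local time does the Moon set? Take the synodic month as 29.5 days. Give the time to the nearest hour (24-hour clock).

Phase angle: θ = 360°·(25 d)/(29.5 d) = 305.1°.
The Moon trails the Sun by θ/15 = 305.1/15 ≈ 20.34 hours.
18:00 + 20.34 h ≈ 14:20 → 14:00 to the nearest hour.

14:00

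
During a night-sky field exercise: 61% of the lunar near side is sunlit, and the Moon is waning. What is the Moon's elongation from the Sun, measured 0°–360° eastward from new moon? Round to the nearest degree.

257°

cos θ = 1 − 2f = -0.220, giving a principal value of 102.7°.
Waning ⇒ past full, so θ = 360° − 102.7° = 257.3°.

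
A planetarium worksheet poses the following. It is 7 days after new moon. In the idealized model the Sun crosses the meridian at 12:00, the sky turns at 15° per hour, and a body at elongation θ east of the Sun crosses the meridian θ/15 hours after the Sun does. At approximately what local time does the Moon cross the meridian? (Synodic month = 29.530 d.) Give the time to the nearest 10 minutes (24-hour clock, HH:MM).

17:40

The Moon has covered 7/29.530 of its cycle, so θ ≈ 360° × 7/29.530 = 85.3°.
The Moon trails the Sun by θ/15 = 85.3/15 ≈ 5.69 hours.
12:00 + 5.689 h ≈ 17:41 → 17:40 to the nearest ten minutes.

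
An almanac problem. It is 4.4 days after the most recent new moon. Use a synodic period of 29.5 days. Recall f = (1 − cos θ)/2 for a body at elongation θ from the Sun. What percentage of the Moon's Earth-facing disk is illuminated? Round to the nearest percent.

The Moon has covered 4.4/29.5 of its cycle, so θ ≈ 360° × 4.4/29.5 = 53.7°.
cos 53.7° = 0.592, so f = (1 − 0.592)/2 = 0.204, so 20%.

20%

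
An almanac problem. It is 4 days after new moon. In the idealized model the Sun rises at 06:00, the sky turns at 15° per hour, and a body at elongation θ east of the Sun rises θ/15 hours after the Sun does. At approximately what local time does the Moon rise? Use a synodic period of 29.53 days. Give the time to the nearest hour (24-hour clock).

The Moon has covered 4/29.53 of its cycle, so θ ≈ 360° × 4/29.53 = 48.8°.
The Moon trails the Sun by θ/15 = 48.8/15 ≈ 3.25 hours.
06:00 + 3.25 h ≈ 09:15 → 09:00 to the nearest hour.

09:00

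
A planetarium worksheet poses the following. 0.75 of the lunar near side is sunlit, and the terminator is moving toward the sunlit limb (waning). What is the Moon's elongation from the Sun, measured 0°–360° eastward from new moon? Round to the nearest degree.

From f = (1 − cos θ)/2: cos θ = 1 − 2×0.75 = -0.500; arccos → 120.0°.
Waning ⇒ past full, so θ = 360° − 120.0° = 240.0°.

240°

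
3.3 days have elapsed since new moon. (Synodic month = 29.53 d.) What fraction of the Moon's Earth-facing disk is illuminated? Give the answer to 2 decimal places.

0.12

Elongation θ = 360° × 3.3/29.53 ≈ 40.2°.
With cos θ = 0.763, the lit fraction is (1 − 0.763)/2 ≈ 0.118.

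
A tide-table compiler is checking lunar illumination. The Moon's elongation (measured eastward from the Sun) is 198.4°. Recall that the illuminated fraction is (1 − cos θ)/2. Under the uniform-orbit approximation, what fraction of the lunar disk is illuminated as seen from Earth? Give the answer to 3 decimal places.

cos 198.4° = (-0.949), so f = (1 − (-0.949))/2 = 0.974.

0.974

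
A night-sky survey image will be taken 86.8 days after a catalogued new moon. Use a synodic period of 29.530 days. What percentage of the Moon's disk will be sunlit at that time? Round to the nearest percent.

4%

86.8 d spans 2 complete synodic months (2 × 29.530 = 59.06 d) plus 27.74 d.
Phase angle: θ = 360°·(27.74 d)/(29.530 d) = 338.2°.
Illuminated fraction = (1 − cos 338.2°)/2 = (1 − 0.928)/2 ≈ 0.036, so 4%.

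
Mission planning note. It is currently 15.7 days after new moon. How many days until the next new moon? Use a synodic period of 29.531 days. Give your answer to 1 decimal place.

13.8 days

One full lunation from the last new moon is 29.531 d; remaining = 29.531 − 15.7 = 13.831 d.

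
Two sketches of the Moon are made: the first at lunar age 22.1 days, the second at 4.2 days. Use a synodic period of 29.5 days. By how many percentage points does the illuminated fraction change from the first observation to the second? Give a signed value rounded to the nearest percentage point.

θ₁ = 360° × 22.1/29.5 = 269.7°, f₁ = (1 − cos θ₁)/2 = 0.503.
θ₂ = 360° × 4.2/29.5 = 51.3°, f₂ = (1 − cos θ₂)/2 = 0.187.
Change = f₂ − f₁ = -0.316 → -32 percentage points.

-32 percentage points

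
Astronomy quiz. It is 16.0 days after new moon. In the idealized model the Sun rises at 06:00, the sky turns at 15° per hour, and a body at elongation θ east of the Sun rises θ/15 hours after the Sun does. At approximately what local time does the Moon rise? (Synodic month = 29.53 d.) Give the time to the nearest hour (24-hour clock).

19:00

The Moon has covered 16.0/29.53 of its cycle, so θ ≈ 360° × 16.0/29.53 = 195.1°.
Delay after the Sun = 195.1° / (15°/h) ≈ 13.00 h.
06:00 + 13.00 h ≈ 19:00 → 19:00 to the nearest hour.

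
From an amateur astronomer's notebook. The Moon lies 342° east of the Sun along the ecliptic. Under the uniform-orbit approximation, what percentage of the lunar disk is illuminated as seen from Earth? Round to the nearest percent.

2%

cos 342° = 0.951, so f = (1 − 0.951)/2 = 0.024, i.e. 2%.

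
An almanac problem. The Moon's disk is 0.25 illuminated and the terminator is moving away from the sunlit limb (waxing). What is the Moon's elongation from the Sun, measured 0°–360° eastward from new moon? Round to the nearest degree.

From f = (1 − cos θ)/2: cos θ = 1 − 2×0.25 = 0.500; arccos → 60.0°.
Waxing ⇒ before full, so θ = 60.0°.

60°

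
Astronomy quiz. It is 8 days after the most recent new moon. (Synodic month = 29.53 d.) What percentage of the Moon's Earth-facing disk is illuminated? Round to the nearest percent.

Phase angle: θ = 360°·(8 d)/(29.53 d) = 97.5°.
Illuminated fraction = (1 − cos 97.5°)/2 = (1 − (-0.131))/2 ≈ 0.566, so 57%.

57%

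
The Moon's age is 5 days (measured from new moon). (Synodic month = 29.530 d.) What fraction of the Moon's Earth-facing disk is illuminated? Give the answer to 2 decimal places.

0.26

The Moon has covered 5/29.530 of its cycle, so θ ≈ 360° × 5/29.530 = 61.0°.
With cos θ = 0.485, the lit fraction is (1 − 0.485)/2 ≈ 0.257.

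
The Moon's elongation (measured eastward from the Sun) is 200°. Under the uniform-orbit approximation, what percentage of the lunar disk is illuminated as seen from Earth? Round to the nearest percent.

97%

cos 200° = (-0.940), so f = (1 − (-0.940))/2 = 0.970, i.e. 97%.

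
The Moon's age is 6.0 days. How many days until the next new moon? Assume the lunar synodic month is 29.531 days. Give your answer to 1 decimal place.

The next new moon completes the synodic month: 29.531 − 6.0 = 23.531 days.

23.5 days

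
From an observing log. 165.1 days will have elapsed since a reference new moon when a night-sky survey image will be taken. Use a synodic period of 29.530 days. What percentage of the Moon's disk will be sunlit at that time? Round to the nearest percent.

92%

165.1 d spans 5 complete synodic months (5 × 29.530 = 147.65 d) plus 17.45 d.
Phase angle: θ = 360°·(17.45 d)/(29.530 d) = 212.7°.
Illuminated fraction = (1 − cos 212.7°)/2 = (1 − (-0.841))/2 ≈ 0.921, so 92%.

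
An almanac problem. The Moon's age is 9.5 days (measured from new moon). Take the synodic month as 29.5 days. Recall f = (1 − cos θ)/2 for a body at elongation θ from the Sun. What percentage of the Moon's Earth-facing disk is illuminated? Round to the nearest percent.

72%

The Moon has covered 9.5/29.5 of its cycle, so θ ≈ 360° × 9.5/29.5 = 115.9°.
With cos θ = (-0.437), the lit fraction is (1 − (-0.437))/2 ≈ 0.719, so 72%.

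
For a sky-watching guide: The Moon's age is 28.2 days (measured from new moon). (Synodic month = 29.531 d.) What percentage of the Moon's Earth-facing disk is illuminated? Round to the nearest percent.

2%

The Moon has covered 28.2/29.531 of its cycle, so θ ≈ 360° × 28.2/29.531 = 343.8°.
With cos θ = 0.960, the lit fraction is (1 − 0.960)/2 ≈ 0.020, so 2%.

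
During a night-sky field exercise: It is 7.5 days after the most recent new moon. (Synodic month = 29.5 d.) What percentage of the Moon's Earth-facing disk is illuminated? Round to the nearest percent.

Elongation θ = 360° × 7.5/29.5 ≈ 91.5°.
Illuminated fraction = (1 − cos 91.5°)/2 = (1 − (-0.027))/2 ≈ 0.513, so 51%.

51%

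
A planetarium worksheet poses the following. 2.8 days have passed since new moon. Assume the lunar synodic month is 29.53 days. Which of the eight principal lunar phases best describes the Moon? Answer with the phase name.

waxing crescent

At 2.8/29.53 of the cycle, θ ≈ 34° — the waxing crescent range.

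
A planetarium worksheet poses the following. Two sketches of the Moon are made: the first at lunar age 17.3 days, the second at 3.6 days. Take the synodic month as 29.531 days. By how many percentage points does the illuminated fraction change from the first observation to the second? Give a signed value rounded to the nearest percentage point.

θ₁ = 360° × 17.3/29.531 = 210.9°, f₁ = (1 − cos θ₁)/2 = 0.929.
θ₂ = 360° × 3.6/29.531 = 43.9°, f₂ = (1 − cos θ₂)/2 = 0.140.
Change = f₂ − f₁ = -0.789 → -79 percentage points.

-79 percentage points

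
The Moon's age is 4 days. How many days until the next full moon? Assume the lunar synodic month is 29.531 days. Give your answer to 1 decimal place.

10.8 days

Full moon occurs at elongation 180°, i.e. at age 29.531 × 180/360 = 14.765 d.
So 10.765 days remain (14.765 − 4).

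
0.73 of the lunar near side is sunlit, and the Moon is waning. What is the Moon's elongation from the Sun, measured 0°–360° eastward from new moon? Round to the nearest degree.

cos θ = 1 − 2f = -0.460, giving a principal value of 117.4°.
A waning Moon lies in 180°–360°, so θ = 360° − 117.4° = 242.6°.

243°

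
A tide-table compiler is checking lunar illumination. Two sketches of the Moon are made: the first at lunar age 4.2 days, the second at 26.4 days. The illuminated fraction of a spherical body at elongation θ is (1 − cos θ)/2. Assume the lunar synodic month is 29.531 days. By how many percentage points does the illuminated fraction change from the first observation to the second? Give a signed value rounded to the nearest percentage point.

-8 pp

θ₁ = 360° × 4.2/29.531 = 51.2°, f₁ = (1 − cos θ₁)/2 = 0.187.
θ₂ = 360° × 26.4/29.531 = 321.8°, f₂ = (1 − cos θ₂)/2 = 0.107.
Change = f₂ − f₁ = -0.080 → -8 percentage points.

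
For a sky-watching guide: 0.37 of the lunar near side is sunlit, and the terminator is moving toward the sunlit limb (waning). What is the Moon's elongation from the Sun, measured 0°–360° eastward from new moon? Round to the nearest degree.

From f = (1 − cos θ)/2: cos θ = 1 − 2×0.37 = 0.260; arccos → 74.9°.
Since the Moon is past full (waning), take the reflex angle: θ = 360° − 74.9° = 285.1°.

285°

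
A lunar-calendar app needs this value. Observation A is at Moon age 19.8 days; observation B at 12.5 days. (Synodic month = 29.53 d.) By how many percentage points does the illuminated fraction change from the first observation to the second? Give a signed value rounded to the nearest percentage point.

First observation: θ = 360°·19.8/29.53 = 241.4°, so f = 0.739.
Second observation: θ = 152.4°, f = 0.943.
Δf = 0.943 − 0.739 = +0.204, i.e. +20 pp.

+20 pp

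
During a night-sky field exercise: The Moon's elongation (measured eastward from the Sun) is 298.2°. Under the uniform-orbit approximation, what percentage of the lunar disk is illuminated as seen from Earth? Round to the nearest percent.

26%

Half-versine of 298.2°: (1 − 0.473)/2 = 0.264, i.e. 26%.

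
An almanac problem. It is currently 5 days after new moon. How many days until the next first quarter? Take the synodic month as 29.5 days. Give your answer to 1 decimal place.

2.4 days

First quarter is 0.25 of the way through the cycle: age 0.25 × 29.5 = 7.375 d.
That is 7.375 − 5 = 2.375 days ahead.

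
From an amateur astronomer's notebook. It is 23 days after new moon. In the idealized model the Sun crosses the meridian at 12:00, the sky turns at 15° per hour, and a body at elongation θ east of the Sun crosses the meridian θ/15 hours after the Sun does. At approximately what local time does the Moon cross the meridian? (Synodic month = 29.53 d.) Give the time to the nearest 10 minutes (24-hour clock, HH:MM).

Elongation θ = 360° × 23/29.53 ≈ 280.4°.
Delay after the Sun = 280.4° / (15°/h) ≈ 18.69 h.
12:00 + 18.693 h ≈ 06:42 → 06:40 to the nearest ten minutes.

06:40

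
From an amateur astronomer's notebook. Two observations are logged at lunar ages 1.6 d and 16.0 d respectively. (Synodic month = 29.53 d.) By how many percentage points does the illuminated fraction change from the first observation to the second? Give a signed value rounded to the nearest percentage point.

θ₁ = 360° × 1.6/29.53 = 19.5°, f₁ = (1 − cos θ₁)/2 = 0.029.
θ₂ = 360° × 16.0/29.53 = 195.1°, f₂ = (1 − cos θ₂)/2 = 0.983.
Change = f₂ − f₁ = +0.954 → +95 percentage points.

+95 pp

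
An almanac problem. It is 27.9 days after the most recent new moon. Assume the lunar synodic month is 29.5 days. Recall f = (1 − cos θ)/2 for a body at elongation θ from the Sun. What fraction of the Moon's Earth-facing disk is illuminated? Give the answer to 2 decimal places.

0.03

Phase angle: θ = 360°·(27.9 d)/(29.5 d) = 340.5°.
With cos θ = 0.942, the lit fraction is (1 − 0.942)/2 ≈ 0.029.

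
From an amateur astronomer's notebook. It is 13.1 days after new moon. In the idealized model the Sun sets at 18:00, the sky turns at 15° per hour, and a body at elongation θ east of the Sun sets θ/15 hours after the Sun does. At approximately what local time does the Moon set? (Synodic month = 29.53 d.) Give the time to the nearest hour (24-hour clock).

05:00

Phase angle: θ = 360°·(13.1 d)/(29.53 d) = 159.7°.
The Moon trails the Sun by θ/15 = 159.7/15 ≈ 10.65 hours.
18:00 + 10.65 h ≈ 04:39 → 05:00 to the nearest hour.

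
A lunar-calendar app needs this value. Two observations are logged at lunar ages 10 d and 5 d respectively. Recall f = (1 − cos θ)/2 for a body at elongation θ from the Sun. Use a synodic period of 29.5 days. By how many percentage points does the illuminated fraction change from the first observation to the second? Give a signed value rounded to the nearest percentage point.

-51 pp

θ₁ = 360° × 10/29.5 = 122.0°, f₁ = (1 − cos θ₁)/2 = 0.765.
θ₂ = 360° × 5/29.5 = 61.0°, f₂ = (1 − cos θ₂)/2 = 0.258.
Change = f₂ − f₁ = -0.507 → -51 percentage points.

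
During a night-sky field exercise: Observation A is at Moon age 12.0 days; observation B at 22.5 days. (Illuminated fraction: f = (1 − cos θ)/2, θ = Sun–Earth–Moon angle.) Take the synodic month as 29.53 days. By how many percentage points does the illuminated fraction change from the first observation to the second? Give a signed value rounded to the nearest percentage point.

-45 pp

θ₁ = 360° × 12.0/29.53 = 146.3°, f₁ = (1 − cos θ₁)/2 = 0.916.
θ₂ = 360° × 22.5/29.53 = 274.3°, f₂ = (1 − cos θ₂)/2 = 0.463.
Change = f₂ − f₁ = -0.453 → -45 percentage points.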